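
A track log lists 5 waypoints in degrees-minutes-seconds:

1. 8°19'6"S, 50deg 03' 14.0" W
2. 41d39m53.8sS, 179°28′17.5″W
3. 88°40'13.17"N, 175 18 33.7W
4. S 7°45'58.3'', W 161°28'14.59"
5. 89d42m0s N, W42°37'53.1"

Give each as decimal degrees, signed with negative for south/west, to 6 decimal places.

1. -8.318333, -50.053889
2. -41.664944, -179.471528
3. 88.670325, -175.309361
4. -7.766194, -161.470719
5. 89.700000, -42.631417

Point 1:
  φ: 19′ + 6″ = 19.10000′; 8 + 19.10000/60 = 8.3183333
  S → negative
  Lon: 50 + 3/60 + 14/3600 = 50.0538889
  W → negative
Point 2:
  φ: 41° + 39/60 + 53.8/3600 = 41 + 0.650000 + 0.014944 = 41.6649444
  S ⇒ negate
  Longitude: 179 + 28/60 + 17.5/3600 = 179.4715278
  hemisphere W, so the sign is −
Point 3:
  Latitude: 40′ + 13.17″ = 40.21950′; 88 + 40.21950/60 = 88.6703250
  N ⇒ keep positive
  Longitude: 175° + 18/60 + 33.7/3600 = 175 + 0.300000 + 0.009361 = 175.3093611
  hemisphere W, so the sign is −
Point 4:
  Lat: 7 + 45/60 + 58.3/3600 = 7.7661944
  S ⇒ negate
  Longitude: 161 + 28/60 + 14.59/3600 = 161.4707194
  hemisphere W, so the sign is −
Point 5:
  Latitude: 89 + 42/60 + 0/3600 = 89.7000000
  N ⇒ keep positive
  λ: 37′ + 53.1″ = 37.88500′; 42 + 37.88500/60 = 42.6314167
  W → negative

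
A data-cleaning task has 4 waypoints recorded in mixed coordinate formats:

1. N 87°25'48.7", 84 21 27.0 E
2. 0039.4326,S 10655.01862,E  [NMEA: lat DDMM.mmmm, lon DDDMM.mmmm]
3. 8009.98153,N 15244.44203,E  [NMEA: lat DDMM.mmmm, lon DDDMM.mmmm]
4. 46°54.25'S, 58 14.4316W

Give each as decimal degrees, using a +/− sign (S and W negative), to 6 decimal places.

Point 1:
  φ: 87° + 25/60 + 48.7/3600 = 87 + 0.416667 + 0.013528 = 87.4301944
  N ⇒ keep positive
  Longitude: 84 + 21/60 + 27/3600 = 84.3575000
  E → positive
Point 2:
  Latitude: split at 2 digits → 00° and 39.4326′; 0 + 39.4326/60 = 0.6572100
  S → negative
  Longitude: degrees = first 3 digits = 106, minutes = 55.01862; 106 + 55.01862/60 = 106.9169770
  E ⇒ keep positive
Point 3:
  Lat: split at 2 digits → 80° and 9.98153′; 80 + 9.98153/60 = 80.1663588
  N → positive
  Lon: degrees = first 3 digits = 152, minutes = 44.44203; 152 + 44.44203/60 = 152.7407005
  E → positive
Point 4:
  φ: 54.25′ = 0.904167°; total 46.9041667
  S ⇒ negate
  λ: 58 + 14.4316/60 = 58.2405267
  W → negative

1. 87.430194, 84.357500
2. -0.657210, 106.916977
3. 80.166359, 152.740701
4. -46.904167, -58.240527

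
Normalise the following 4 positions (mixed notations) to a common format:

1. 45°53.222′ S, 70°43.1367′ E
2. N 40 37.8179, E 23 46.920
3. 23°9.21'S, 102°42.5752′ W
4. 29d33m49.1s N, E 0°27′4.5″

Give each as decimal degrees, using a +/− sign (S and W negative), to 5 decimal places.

Point 1:
  Latitude: 53.222′ = 0.887033°; total 45.887033
  S → negative
  Longitude: 43.1367′ = 0.718945°; total 70.718945
  E → positive
Point 2:
  Latitude: 40 + 37.8179/60 = 40.630298
  N ⇒ keep positive
  λ: 46.92′ = 0.782000°; total 23.782000
  E → positive
Point 3:
  Latitude: 23 + 9.21/60 = 23.153500
  hemisphere S, so the sign is −
  Lon: 102 + 42.5752/60 = 102.709587
  W ⇒ negate
Point 4:
  Latitude: 29 + 33/60 + 49.1/3600 = 29.563639
  N ⇒ keep positive
  Lon: 0 + 27/60 + 4.5/3600 = 0.451250
  E ⇒ keep positive

1. -45.88703, 70.71895
2. 40.63030, 23.78200
3. -23.15350, -102.70959
4. 29.56364, 0.45125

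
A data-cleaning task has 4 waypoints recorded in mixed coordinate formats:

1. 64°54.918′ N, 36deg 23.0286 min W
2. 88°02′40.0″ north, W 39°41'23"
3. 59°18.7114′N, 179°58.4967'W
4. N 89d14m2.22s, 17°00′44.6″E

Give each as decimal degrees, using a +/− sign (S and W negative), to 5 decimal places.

1. 64.91530, -36.38381
2. 88.04444, -39.68972
3. 59.31186, -179.97495
4. 89.23395, 17.01239

Point 1:
  φ: 54.918′ = 0.915300°; total 64.915300
  N ⇒ keep positive
  Longitude: 23.0286′ = 0.383810°; total 36.383810
  W → negative
Point 2:
  φ: 88 + 2/60 + 40/3600 = 88.044444
  N ⇒ keep positive
  Lon: 41′ + 23″ = 41.38333′; 39 + 41.38333/60 = 39.689722
  W → negative
Point 3:
  φ: 18.7114′ = 0.311857°; total 59.311857
  N ⇒ keep positive
  Longitude: 58.4967′ = 0.974945°; total 179.974945
  W → negative
Point 4:
  Lat: 89 + 14/60 + 2.22/3600 = 89.233950
  N ⇒ keep positive
  Lon: 17° + 0/60 + 44.6/3600 = 17 + 0.000000 + 0.012389 = 17.012389
  E ⇒ keep positive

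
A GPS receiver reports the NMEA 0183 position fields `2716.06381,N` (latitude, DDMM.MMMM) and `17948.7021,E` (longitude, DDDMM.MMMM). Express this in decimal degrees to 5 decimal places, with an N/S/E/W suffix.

27.26773° N, 179.81170° E

Lat: split at 2 digits → 27° and 16.06381′; 27 + 16.06381/60 = 27.267730
Longitude: degrees = first 3 digits = 179, minutes = 48.7021; 179 + 48.7021/60 = 179.811702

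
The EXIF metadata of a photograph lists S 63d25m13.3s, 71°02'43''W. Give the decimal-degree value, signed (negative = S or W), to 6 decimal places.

-63.420361, -71.045278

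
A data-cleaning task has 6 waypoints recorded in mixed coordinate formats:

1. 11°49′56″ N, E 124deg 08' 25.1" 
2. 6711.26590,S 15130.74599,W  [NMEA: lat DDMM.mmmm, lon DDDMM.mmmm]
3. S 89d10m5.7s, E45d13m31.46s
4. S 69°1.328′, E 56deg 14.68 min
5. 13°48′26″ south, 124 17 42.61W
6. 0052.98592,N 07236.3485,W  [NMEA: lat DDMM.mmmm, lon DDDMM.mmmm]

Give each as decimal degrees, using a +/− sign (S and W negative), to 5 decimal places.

Point 1:
  Lat: 49′ + 56″ = 49.93333′; 11 + 49.93333/60 = 11.832222
  N ⇒ keep positive
  Lon: 124° + 8/60 + 25.1/3600 = 124 + 0.133333 + 0.006972 = 124.140306
  E → positive
Point 2:
  Lat: degrees = first 2 digits = 67, minutes = 11.2659; 67 + 11.2659/60 = 67.187765
  S → negative
  λ: split at 3 digits → 151° and 30.74599′; 151 + 30.74599/60 = 151.512433
  W → negative
Point 3:
  Lat: 10′ + 5.7″ = 10.09500′; 89 + 10.09500/60 = 89.168250
  S → negative
  Lon: 45° + 13/60 + 31.46/3600 = 45 + 0.216667 + 0.008739 = 45.225406
  E ⇒ keep positive
Point 4:
  φ: 1.328′ = 0.022133°; total 69.022133
  hemisphere S, so the sign is −
  Lon: 14.68′ = 0.244667°; total 56.244667
  E ⇒ keep positive
Point 5:
  φ: 13° + 48/60 + 26/3600 = 13 + 0.800000 + 0.007222 = 13.807222
  hemisphere S, so the sign is −
  Longitude: 124° + 17/60 + 42.61/3600 = 124 + 0.283333 + 0.011836 = 124.295169
  W → negative
Point 6:
  Latitude: degrees = first 2 digits = 0, minutes = 52.98592; 0 + 52.98592/60 = 0.883099
  N → positive
  Longitude: split at 3 digits → 072° and 36.3485′; 72 + 36.3485/60 = 72.605808
  hemisphere W, so the sign is −

1. 11.83222, 124.14031
2. -67.18777, -151.51243
3. -89.16825, 45.22541
4. -69.02213, 56.24467
5. -13.80722, -124.29517
6. 0.88310, -72.60581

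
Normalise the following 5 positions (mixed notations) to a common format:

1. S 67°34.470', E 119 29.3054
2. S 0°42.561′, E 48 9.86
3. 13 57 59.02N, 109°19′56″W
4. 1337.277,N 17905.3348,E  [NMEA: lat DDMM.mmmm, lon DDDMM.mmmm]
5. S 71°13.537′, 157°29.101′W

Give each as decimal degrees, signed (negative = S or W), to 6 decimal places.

1. -67.574500, 119.488423
2. -0.709350, 48.164333
3. 13.966394, -109.332222
4. 13.621283, 179.088913
5. -71.225617, -157.485017

Point 1:
  φ: 67 + 34.47/60 = 67.5745000
  S → negative
  Longitude: 29.3054′ = 0.488423°; total 119.4884233
  E ⇒ keep positive
Point 2:
  Lat: 42.561′ = 0.709350°; total 0.7093500
  hemisphere S, so the sign is −
  λ: 48 + 9.86/60 = 48.1643333
  E → positive
Point 3:
  Lat: 13 + 57/60 + 59.02/3600 = 13.9663944
  N → positive
  λ: 109 + 19/60 + 56/3600 = 109.3322222
  hemisphere W, so the sign is −
Point 4:
  Lat: split at 2 digits → 13° and 37.277′; 13 + 37.277/60 = 13.6212833
  N → positive
  λ: degrees = first 3 digits = 179, minutes = 5.3348; 179 + 5.3348/60 = 179.0889133
  E → positive
Point 5:
  Latitude: 13.537′ = 0.225617°; total 71.2256167
  hemisphere S, so the sign is −
  Lon: 29.101′ = 0.485017°; total 157.4850167
  W ⇒ negate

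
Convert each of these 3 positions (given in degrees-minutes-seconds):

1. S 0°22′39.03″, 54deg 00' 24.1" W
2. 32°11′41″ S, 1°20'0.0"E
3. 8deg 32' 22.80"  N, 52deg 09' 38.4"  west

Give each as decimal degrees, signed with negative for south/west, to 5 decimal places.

Point 1:
  φ: 22′ + 39.03″ = 22.65050′; 0 + 22.65050/60 = 0.377508
  S → negative
  Longitude: 0′ + 24.1″ = 0.40167′; 54 + 0.40167/60 = 54.006694
  W → negative
Point 2:
  φ: 32° + 11/60 + 41/3600 = 32 + 0.183333 + 0.011389 = 32.194722
  S ⇒ negate
  λ: 1° + 20/60 + 0/3600 = 1 + 0.333333 + 0.000000 = 1.333333
  E ⇒ keep positive
Point 3:
  Lat: 8° + 32/60 + 22.8/3600 = 8 + 0.533333 + 0.006333 = 8.539667
  N → positive
  λ: 52° + 9/60 + 38.4/3600 = 52 + 0.150000 + 0.010667 = 52.160667
  hemisphere W, so the sign is −

1. -0.37751, -54.00669
2. -32.19472, 1.33333
3. 8.53967, -52.16067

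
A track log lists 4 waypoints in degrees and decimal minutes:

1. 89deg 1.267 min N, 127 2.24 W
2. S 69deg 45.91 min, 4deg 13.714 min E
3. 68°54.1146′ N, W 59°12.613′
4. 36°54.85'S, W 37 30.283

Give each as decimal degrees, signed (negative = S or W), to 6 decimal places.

Point 1:
  φ: 89 + 1.267/60 = 89.0211167
  N ⇒ keep positive
  Longitude: 127 + 2.24/60 = 127.0373333
  W → negative
Point 2:
  φ: 69 + 45.91/60 = 69.7651667
  S → negative
  λ: 4 + 13.714/60 = 4.2285667
  E → positive
Point 3:
  Lat: 54.1146′ = 0.901910°; total 68.9019100
  N ⇒ keep positive
  Longitude: 59 + 12.613/60 = 59.2102167
  W ⇒ negate
Point 4:
  Lat: 36 + 54.85/60 = 36.9141667
  S ⇒ negate
  Lon: 37 + 30.283/60 = 37.5047167
  W ⇒ negate

1. 89.021117, -127.037333
2. -69.765167, 4.228567
3. 68.901910, -59.210217
4. -36.914167, -37.504717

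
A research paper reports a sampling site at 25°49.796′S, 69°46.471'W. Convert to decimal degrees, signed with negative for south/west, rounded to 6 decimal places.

-25.829933, -69.774517

Lat: 49.796′ = 0.829933°; total 25.8299333
S ⇒ negate
Lon: 69 + 46.471/60 = 69.7745167
W ⇒ negate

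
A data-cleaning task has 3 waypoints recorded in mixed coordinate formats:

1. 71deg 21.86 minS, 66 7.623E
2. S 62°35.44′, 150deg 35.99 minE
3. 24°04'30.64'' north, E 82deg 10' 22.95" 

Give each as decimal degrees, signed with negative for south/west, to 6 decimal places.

1. -71.364333, 66.127050
2. -62.590667, 150.599833
3. 24.075178, 82.173042

Point 1:
  Latitude: 71 + 21.86/60 = 71.3643333
  S ⇒ negate
  Longitude: 66 + 7.623/60 = 66.1270500
  E ⇒ keep positive
Point 2:
  φ: 35.44′ = 0.590667°; total 62.5906667
  S ⇒ negate
  Lon: 150 + 35.99/60 = 150.5998333
  E → positive
Point 3:
  Lat: 4′ + 30.64″ = 4.51067′; 24 + 4.51067/60 = 24.0751778
  N ⇒ keep positive
  λ: 10′ + 22.95″ = 10.38250′; 82 + 10.38250/60 = 82.1730417
  E → positive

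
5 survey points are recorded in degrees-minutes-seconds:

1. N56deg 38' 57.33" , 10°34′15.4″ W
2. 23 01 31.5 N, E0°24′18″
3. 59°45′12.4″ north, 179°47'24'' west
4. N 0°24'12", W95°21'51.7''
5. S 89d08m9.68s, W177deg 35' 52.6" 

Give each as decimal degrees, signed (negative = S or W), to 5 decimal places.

1. 56.64926, -10.57094
2. 23.02542, 0.40500
3. 59.75344, -179.79000
4. 0.40333, -95.36436
5. -89.13602, -177.59794

Point 1:
  φ: 56° + 38/60 + 57.33/3600 = 56 + 0.633333 + 0.015925 = 56.649258
  N ⇒ keep positive
  λ: 34′ + 15.4″ = 34.25667′; 10 + 34.25667/60 = 10.570944
  W ⇒ negate
Point 2:
  φ: 1′ + 31.5″ = 1.52500′; 23 + 1.52500/60 = 23.025417
  N ⇒ keep positive
  Longitude: 0° + 24/60 + 18/3600 = 0 + 0.400000 + 0.005000 = 0.405000
  E ⇒ keep positive
Point 3:
  Latitude: 45′ + 12.4″ = 45.20667′; 59 + 45.20667/60 = 59.753444
  N → positive
  Longitude: 179° + 47/60 + 24/3600 = 179 + 0.783333 + 0.006667 = 179.790000
  hemisphere W, so the sign is −
Point 4:
  Latitude: 0 + 24/60 + 12/3600 = 0.403333
  N ⇒ keep positive
  Longitude: 95° + 21/60 + 51.7/3600 = 95 + 0.350000 + 0.014361 = 95.364361
  W → negative
Point 5:
  φ: 89° + 8/60 + 9.68/3600 = 89 + 0.133333 + 0.002689 = 89.136022
  hemisphere S, so the sign is −
  Longitude: 177 + 35/60 + 52.6/3600 = 177.597944
  W → negative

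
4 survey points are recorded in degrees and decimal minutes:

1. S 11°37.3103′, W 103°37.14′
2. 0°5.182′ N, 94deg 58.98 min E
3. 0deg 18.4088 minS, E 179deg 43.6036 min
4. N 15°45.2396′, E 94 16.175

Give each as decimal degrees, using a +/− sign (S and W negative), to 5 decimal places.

1. -11.62184, -103.61900
2. 0.08637, 94.98300
3. -0.30681, 179.72673
4. 15.75399, 94.26958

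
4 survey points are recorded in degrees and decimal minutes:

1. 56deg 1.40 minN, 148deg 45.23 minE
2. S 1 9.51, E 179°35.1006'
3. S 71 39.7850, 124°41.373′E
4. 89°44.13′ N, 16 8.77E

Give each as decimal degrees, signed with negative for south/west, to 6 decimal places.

1. 56.023333, 148.753833
2. -1.158500, 179.585010
3. -71.663083, 124.689550
4. 89.735500, 16.146167

Point 1:
  Latitude: 1.4′ = 0.023333°; total 56.0233333
  N → positive
  Lon: 45.23′ = 0.753833°; total 148.7538333
  E → positive
Point 2:
  Latitude: 9.51′ = 0.158500°; total 1.1585000
  hemisphere S, so the sign is −
  λ: 179 + 35.1006/60 = 179.5850100
  E ⇒ keep positive
Point 3:
  φ: 39.785′ = 0.663083°; total 71.6630833
  hemisphere S, so the sign is −
  Longitude: 41.373′ = 0.689550°; total 124.6895500
  E → positive
Point 4:
  Latitude: 89 + 44.13/60 = 89.7355000
  N → positive
  Longitude: 16 + 8.77/60 = 16.1461667
  E ⇒ keep positive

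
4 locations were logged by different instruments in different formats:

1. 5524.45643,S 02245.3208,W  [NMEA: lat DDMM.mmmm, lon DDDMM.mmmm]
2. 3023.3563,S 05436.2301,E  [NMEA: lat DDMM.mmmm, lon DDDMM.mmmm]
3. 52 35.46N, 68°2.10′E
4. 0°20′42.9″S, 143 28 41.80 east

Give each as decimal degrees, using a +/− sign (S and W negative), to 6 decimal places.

1. -55.407607, -22.755347
2. -30.389272, 54.603835
3. 52.591000, 68.035000
4. -0.345250, 143.478278

Point 1:
  Latitude: split at 2 digits → 55° and 24.45643′; 55 + 24.45643/60 = 55.4076072
  hemisphere S, so the sign is −
  Lon: split at 3 digits → 022° and 45.3208′; 22 + 45.3208/60 = 22.7553467
  hemisphere W, so the sign is −
Point 2:
  Latitude: degrees = first 2 digits = 30, minutes = 23.3563; 30 + 23.3563/60 = 30.3892717
  S ⇒ negate
  Lon: degrees = first 3 digits = 54, minutes = 36.2301; 54 + 36.2301/60 = 54.6038350
  E → positive
Point 3:
  φ: 52 + 35.46/60 = 52.5910000
  N → positive
  λ: 2.1′ = 0.035000°; total 68.0350000
  E → positive
Point 4:
  Latitude: 0 + 20/60 + 42.9/3600 = 0.3452500
  S ⇒ negate
  λ: 28′ + 41.8″ = 28.69667′; 143 + 28.69667/60 = 143.4782778
  E ⇒ keep positive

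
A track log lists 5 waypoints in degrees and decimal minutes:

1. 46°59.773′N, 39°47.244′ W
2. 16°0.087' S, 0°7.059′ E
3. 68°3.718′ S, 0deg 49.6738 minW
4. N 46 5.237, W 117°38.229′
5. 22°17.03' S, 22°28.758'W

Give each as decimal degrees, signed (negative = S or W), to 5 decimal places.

Point 1:
  Lat: 46 + 59.773/60 = 46.996217
  N → positive
  Lon: 39 + 47.244/60 = 39.787400
  W → negative
Point 2:
  φ: 0.087′ = 0.001450°; total 16.001450
  S ⇒ negate
  λ: 7.059′ = 0.117650°; total 0.117650
  E ⇒ keep positive
Point 3:
  Lat: 3.718′ = 0.061967°; total 68.061967
  hemisphere S, so the sign is −
  Longitude: 0 + 49.6738/60 = 0.827897
  hemisphere W, so the sign is −
Point 4:
  φ: 46 + 5.237/60 = 46.087283
  N → positive
  Lon: 38.229′ = 0.637150°; total 117.637150
  hemisphere W, so the sign is −
Point 5:
  Latitude: 22 + 17.03/60 = 22.283833
  S → negative
  λ: 22 + 28.758/60 = 22.479300
  hemisphere W, so the sign is −

1. 46.99622, -39.78740
2. -16.00145, 0.11765
3. -68.06197, -0.82790
4. 46.08728, -117.63715
5. -22.28383, -22.47930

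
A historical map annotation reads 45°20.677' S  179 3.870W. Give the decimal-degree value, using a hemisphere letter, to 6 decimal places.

45.344617° S, 179.064500° W

Latitude: 45 + 20.677/60 = 45.3446167
Lon: 179 + 3.87/60 = 179.0645000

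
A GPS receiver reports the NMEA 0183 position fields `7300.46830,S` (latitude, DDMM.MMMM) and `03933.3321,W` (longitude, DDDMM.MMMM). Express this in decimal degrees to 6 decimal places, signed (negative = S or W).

Lat: split at 2 digits → 73° and 0.4683′; 73 + 0.4683/60 = 73.0078050
hemisphere S, so the sign is −
λ: split at 3 digits → 039° and 33.3321′; 39 + 33.3321/60 = 39.5555350
hemisphere W, so the sign is −

-73.007805, -39.555535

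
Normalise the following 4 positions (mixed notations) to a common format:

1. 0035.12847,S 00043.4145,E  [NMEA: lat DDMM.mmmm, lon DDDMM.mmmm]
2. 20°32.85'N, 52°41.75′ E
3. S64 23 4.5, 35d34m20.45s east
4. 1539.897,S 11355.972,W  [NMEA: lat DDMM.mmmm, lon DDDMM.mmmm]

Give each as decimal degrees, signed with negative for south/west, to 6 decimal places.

Point 1:
  Lat: degrees = first 2 digits = 0, minutes = 35.12847; 0 + 35.12847/60 = 0.5854745
  S → negative
  λ: split at 3 digits → 000° and 43.4145′; 0 + 43.4145/60 = 0.7235750
  E → positive
Point 2:
  φ: 32.85′ = 0.547500°; total 20.5475000
  N → positive
  λ: 52 + 41.75/60 = 52.6958333
  E ⇒ keep positive
Point 3:
  Lat: 64° + 23/60 + 4.5/3600 = 64 + 0.383333 + 0.001250 = 64.3845833
  S ⇒ negate
  λ: 34′ + 20.45″ = 34.34083′; 35 + 34.34083/60 = 35.5723472
  E ⇒ keep positive
Point 4:
  Latitude: degrees = first 2 digits = 15, minutes = 39.897; 15 + 39.897/60 = 15.6649500
  S → negative
  Longitude: split at 3 digits → 113° and 55.972′; 113 + 55.972/60 = 113.9328667
  W → negative

1. -0.585475, 0.723575
2. 20.547500, 52.695833
3. -64.384583, 35.572347
4. -15.664950, -113.932867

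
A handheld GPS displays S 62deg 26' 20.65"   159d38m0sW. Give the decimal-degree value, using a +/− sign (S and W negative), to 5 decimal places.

Latitude: 62° + 26/60 + 20.65/3600 = 62 + 0.433333 + 0.005736 = 62.439069
S ⇒ negate
λ: 159° + 38/60 + 0/3600 = 159 + 0.633333 + 0.000000 = 159.633333
hemisphere W, so the sign is −

-62.43907, -159.63333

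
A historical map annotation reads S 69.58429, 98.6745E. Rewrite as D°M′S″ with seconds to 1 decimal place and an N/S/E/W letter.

69°35′3.4″ S, 98°40′28.2″ E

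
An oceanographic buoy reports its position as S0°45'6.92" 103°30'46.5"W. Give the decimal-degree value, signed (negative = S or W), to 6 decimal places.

φ: 0° + 45/60 + 6.92/3600 = 0 + 0.750000 + 0.001922 = 0.7519222
S ⇒ negate
λ: 30′ + 46.5″ = 30.77500′; 103 + 30.77500/60 = 103.5129167
W → negative

-0.751922, -103.512917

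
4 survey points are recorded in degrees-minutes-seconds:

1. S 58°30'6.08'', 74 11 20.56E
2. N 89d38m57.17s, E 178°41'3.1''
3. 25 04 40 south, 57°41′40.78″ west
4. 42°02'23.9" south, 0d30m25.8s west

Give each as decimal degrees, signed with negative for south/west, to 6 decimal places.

1. -58.501689, 74.189044
2. 89.649214, 178.684194
3. -25.077778, -57.694661
4. -42.039972, -0.507167

Point 1:
  Lat: 30′ + 6.08″ = 30.10133′; 58 + 30.10133/60 = 58.5016889
  S → negative
  Longitude: 11′ + 20.56″ = 11.34267′; 74 + 11.34267/60 = 74.1890444
  E → positive
Point 2:
  Latitude: 38′ + 57.17″ = 38.95283′; 89 + 38.95283/60 = 89.6492139
  N ⇒ keep positive
  Lon: 178 + 41/60 + 3.1/3600 = 178.6841944
  E → positive
Point 3:
  φ: 4′ + 40″ = 4.66667′; 25 + 4.66667/60 = 25.0777778
  S → negative
  Lon: 41′ + 40.78″ = 41.67967′; 57 + 41.67967/60 = 57.6946611
  hemisphere W, so the sign is −
Point 4:
  φ: 42° + 2/60 + 23.9/3600 = 42 + 0.033333 + 0.006639 = 42.0399722
  hemisphere S, so the sign is −
  λ: 0 + 30/60 + 25.8/3600 = 0.5071667
  W → negative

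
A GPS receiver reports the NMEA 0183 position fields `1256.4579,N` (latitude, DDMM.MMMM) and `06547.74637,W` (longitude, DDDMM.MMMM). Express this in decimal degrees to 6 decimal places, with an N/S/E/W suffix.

12.940965° N, 65.795773° W

Latitude: degrees = first 2 digits = 12, minutes = 56.4579; 12 + 56.4579/60 = 12.9409650
Longitude: degrees = first 3 digits = 65, minutes = 47.74637; 65 + 47.74637/60 = 65.7957728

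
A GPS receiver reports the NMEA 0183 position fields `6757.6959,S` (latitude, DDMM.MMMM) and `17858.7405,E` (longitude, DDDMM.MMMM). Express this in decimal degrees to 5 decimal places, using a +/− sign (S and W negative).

-67.96160, 178.97901

φ: degrees = first 2 digits = 67, minutes = 57.6959; 67 + 57.6959/60 = 67.961598
hemisphere S, so the sign is −
Longitude: split at 3 digits → 178° and 58.7405′; 178 + 58.7405/60 = 178.979008
E ⇒ keep positive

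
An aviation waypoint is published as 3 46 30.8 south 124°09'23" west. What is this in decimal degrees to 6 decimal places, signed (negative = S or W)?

-3.775222, -124.156389

Latitude: 3° + 46/60 + 30.8/3600 = 3 + 0.766667 + 0.008556 = 3.7752222
S → negative
Longitude: 124° + 9/60 + 23/3600 = 124 + 0.150000 + 0.006389 = 124.1563889
W → negative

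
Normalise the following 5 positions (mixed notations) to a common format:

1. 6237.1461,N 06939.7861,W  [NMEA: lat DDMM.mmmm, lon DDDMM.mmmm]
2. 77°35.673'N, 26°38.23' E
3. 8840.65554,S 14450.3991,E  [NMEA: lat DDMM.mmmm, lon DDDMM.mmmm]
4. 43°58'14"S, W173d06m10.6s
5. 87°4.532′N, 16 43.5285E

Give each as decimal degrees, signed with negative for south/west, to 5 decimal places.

1. 62.61910, -69.66310
2. 77.59455, 26.63717
3. -88.67759, 144.83999
4. -43.97056, -173.10294
5. 87.07553, 16.72548

Point 1:
  Lat: split at 2 digits → 62° and 37.1461′; 62 + 37.1461/60 = 62.619102
  N → positive
  Lon: split at 3 digits → 069° and 39.7861′; 69 + 39.7861/60 = 69.663102
  hemisphere W, so the sign is −
Point 2:
  Latitude: 77 + 35.673/60 = 77.594550
  N → positive
  Longitude: 38.23′ = 0.637167°; total 26.637167
  E ⇒ keep positive
Point 3:
  φ: split at 2 digits → 88° and 40.65554′; 88 + 40.65554/60 = 88.677592
  S → negative
  λ: split at 3 digits → 144° and 50.3991′; 144 + 50.3991/60 = 144.839985
  E ⇒ keep positive
Point 4:
  Latitude: 43° + 58/60 + 14/3600 = 43 + 0.966667 + 0.003889 = 43.970556
  S → negative
  Lon: 6′ + 10.6″ = 6.17667′; 173 + 6.17667/60 = 173.102944
  hemisphere W, so the sign is −
Point 5:
  Latitude: 4.532′ = 0.075533°; total 87.075533
  N ⇒ keep positive
  Longitude: 43.5285′ = 0.725475°; total 16.725475
  E → positive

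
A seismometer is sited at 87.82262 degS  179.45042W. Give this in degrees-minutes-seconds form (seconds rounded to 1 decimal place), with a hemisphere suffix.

87°49′21.4″ S, 179°27′1.5″ W

φ: 0.822620° → 49.35720′; 0.35720 × 60 = 21.432″
Longitude: 0.450420 × 60 = 27.02520′ → 27′, remainder × 60 = 1.512″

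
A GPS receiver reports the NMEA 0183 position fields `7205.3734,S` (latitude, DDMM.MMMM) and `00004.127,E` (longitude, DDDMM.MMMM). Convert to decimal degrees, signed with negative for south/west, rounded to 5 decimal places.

Latitude: degrees = first 2 digits = 72, minutes = 5.3734; 72 + 5.3734/60 = 72.089557
S ⇒ negate
Longitude: degrees = first 3 digits = 0, minutes = 4.127; 0 + 4.127/60 = 0.068783
E ⇒ keep positive

-72.08956, 0.06878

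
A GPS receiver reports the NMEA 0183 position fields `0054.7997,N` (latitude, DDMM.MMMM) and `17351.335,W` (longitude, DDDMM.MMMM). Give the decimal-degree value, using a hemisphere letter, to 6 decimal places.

0.913328° N, 173.855583° W

Latitude: split at 2 digits → 00° and 54.7997′; 0 + 54.7997/60 = 0.9133283
Longitude: split at 3 digits → 173° and 51.335′; 173 + 51.335/60 = 173.8555833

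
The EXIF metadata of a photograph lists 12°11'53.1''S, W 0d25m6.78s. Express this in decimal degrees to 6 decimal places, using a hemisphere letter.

12.198083° S, 0.418550° W

Latitude: 11′ + 53.1″ = 11.88500′; 12 + 11.88500/60 = 12.1980833
Lon: 0 + 25/60 + 6.78/3600 = 0.4185500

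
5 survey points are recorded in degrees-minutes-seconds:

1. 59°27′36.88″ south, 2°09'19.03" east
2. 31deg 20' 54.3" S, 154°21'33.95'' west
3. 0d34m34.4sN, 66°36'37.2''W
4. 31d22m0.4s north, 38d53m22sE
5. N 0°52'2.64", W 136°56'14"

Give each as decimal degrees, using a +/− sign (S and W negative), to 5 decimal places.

Point 1:
  Latitude: 59 + 27/60 + 36.88/3600 = 59.460244
  S ⇒ negate
  Longitude: 2° + 9/60 + 19.03/3600 = 2 + 0.150000 + 0.005286 = 2.155286
  E ⇒ keep positive
Point 2:
  Lat: 31 + 20/60 + 54.3/3600 = 31.348417
  hemisphere S, so the sign is −
  λ: 21′ + 33.95″ = 21.56583′; 154 + 21.56583/60 = 154.359431
  W → negative
Point 3:
  Lat: 34′ + 34.4″ = 34.57333′; 0 + 34.57333/60 = 0.576222
  N → positive
  Longitude: 36′ + 37.2″ = 36.62000′; 66 + 36.62000/60 = 66.610333
  hemisphere W, so the sign is −
Point 4:
  φ: 31 + 22/60 + 0.4/3600 = 31.366778
  N ⇒ keep positive
  Longitude: 38° + 53/60 + 22/3600 = 38 + 0.883333 + 0.006111 = 38.889444
  E → positive
Point 5:
  Lat: 0° + 52/60 + 2.64/3600 = 0 + 0.866667 + 0.000733 = 0.867400
  N → positive
  Longitude: 56′ + 14″ = 56.23333′; 136 + 56.23333/60 = 136.937222
  W → negative

1. -59.46024, 2.15529
2. -31.34842, -154.35943
3. 0.57622, -66.61033
4. 31.36678, 38.88944
5. 0.86740, -136.93722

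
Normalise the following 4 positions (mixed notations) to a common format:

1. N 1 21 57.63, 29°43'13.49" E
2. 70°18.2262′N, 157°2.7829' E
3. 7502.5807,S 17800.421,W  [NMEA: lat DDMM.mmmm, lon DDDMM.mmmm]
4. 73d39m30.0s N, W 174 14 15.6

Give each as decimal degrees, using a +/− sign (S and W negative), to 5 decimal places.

1. 1.36601, 29.72041
2. 70.30377, 157.04638
3. -75.04301, -178.00702
4. 73.65833, -174.23767

Point 1:
  Lat: 1° + 21/60 + 57.63/3600 = 1 + 0.350000 + 0.016008 = 1.366008
  N → positive
  Lon: 29 + 43/60 + 13.49/3600 = 29.720414
  E → positive
Point 2:
  Lat: 70 + 18.2262/60 = 70.303770
  N ⇒ keep positive
  Longitude: 157 + 2.7829/60 = 157.046382
  E ⇒ keep positive
Point 3:
  Latitude: degrees = first 2 digits = 75, minutes = 2.5807; 75 + 2.5807/60 = 75.043012
  hemisphere S, so the sign is −
  Lon: split at 3 digits → 178° and 0.421′; 178 + 0.421/60 = 178.007017
  W ⇒ negate
Point 4:
  Lat: 39′ + 30″ = 39.50000′; 73 + 39.50000/60 = 73.658333
  N → positive
  Longitude: 174° + 14/60 + 15.6/3600 = 174 + 0.233333 + 0.004333 = 174.237667
  hemisphere W, so the sign is −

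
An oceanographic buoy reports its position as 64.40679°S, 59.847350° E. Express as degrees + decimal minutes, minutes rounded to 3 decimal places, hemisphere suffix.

64° 24.407′ S, 59° 50.841′ E

Lat: minutes = (64.406790 − 64) × 60 = 24.40740
Longitude: 59° + 0.847350 × 60 = 59° 50.84100′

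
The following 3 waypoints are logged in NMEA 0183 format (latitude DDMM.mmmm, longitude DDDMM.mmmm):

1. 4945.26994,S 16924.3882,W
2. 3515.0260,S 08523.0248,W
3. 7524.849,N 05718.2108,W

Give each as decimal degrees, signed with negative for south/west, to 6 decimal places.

Point 1:
  Latitude: degrees = first 2 digits = 49, minutes = 45.26994; 49 + 45.26994/60 = 49.7544990
  S → negative
  λ: split at 3 digits → 169° and 24.3882′; 169 + 24.3882/60 = 169.4064700
  hemisphere W, so the sign is −
Point 2:
  φ: split at 2 digits → 35° and 15.026′; 35 + 15.026/60 = 35.2504333
  hemisphere S, so the sign is −
  Lon: degrees = first 3 digits = 85, minutes = 23.0248; 85 + 23.0248/60 = 85.3837467
  W ⇒ negate
Point 3:
  Lat: degrees = first 2 digits = 75, minutes = 24.849; 75 + 24.849/60 = 75.4141500
  N ⇒ keep positive
  λ: degrees = first 3 digits = 57, minutes = 18.2108; 57 + 18.2108/60 = 57.3035133
  hemisphere W, so the sign is −

1. -49.754499, -169.406470
2. -35.250433, -85.383747
3. 75.414150, -57.303513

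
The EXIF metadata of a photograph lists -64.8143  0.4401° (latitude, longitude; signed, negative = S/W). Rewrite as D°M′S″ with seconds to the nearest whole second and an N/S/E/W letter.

Latitude is negative → S; |value| = 64.814300
Latitude: 0.814300 × 60 = 48.85800′ → 48′, remainder × 60 = 51.48″
Longitude: 0.440100 × 60 = 26.40600′ → 26′, remainder × 60 = 24.36″

64°48′51″ S, 0°26′24″ E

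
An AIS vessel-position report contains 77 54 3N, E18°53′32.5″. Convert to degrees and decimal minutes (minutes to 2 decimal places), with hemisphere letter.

77° 54.05′ N, 18° 53.54′ E

Lat: seconds/60 = 0.05000; minutes = 54 + 0.05000 = 54.0500
Lon: 53 + 32.5/60 = 53.5417′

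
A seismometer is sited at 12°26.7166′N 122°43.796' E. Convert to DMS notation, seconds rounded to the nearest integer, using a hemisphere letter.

12°26′43″ N, 122°43′48″ E

Latitude: fractional minutes 0.71660 × 60 = 43.00″
Lon: fractional minutes 0.79600 × 60 = 47.76″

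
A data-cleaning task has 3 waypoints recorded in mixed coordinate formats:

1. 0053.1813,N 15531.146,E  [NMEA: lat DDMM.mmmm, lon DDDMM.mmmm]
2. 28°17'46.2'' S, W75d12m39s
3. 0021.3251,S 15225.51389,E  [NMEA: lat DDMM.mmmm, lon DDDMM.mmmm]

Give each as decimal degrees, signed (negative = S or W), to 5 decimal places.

1. 0.88636, 155.51910
2. -28.29617, -75.21083
3. -0.35542, 152.42523

Point 1:
  Lat: degrees = first 2 digits = 0, minutes = 53.1813; 0 + 53.1813/60 = 0.886355
  N ⇒ keep positive
  Longitude: degrees = first 3 digits = 155, minutes = 31.146; 155 + 31.146/60 = 155.519100
  E ⇒ keep positive
Point 2:
  φ: 28 + 17/60 + 46.2/3600 = 28.296167
  S → negative
  Longitude: 75° + 12/60 + 39/3600 = 75 + 0.200000 + 0.010833 = 75.210833
  W → negative
Point 3:
  Latitude: degrees = first 2 digits = 0, minutes = 21.3251; 0 + 21.3251/60 = 0.355418
  hemisphere S, so the sign is −
  Longitude: split at 3 digits → 152° and 25.51389′; 152 + 25.51389/60 = 152.425232
  E → positive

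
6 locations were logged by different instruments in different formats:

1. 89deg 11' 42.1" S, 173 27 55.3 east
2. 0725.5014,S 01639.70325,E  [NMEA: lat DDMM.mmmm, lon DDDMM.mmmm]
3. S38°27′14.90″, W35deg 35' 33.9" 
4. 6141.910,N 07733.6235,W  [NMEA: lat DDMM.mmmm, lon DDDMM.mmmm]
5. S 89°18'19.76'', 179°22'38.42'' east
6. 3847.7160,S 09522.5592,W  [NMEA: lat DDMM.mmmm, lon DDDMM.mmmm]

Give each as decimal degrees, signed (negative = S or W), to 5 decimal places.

Point 1:
  Latitude: 89 + 11/60 + 42.1/3600 = 89.195028
  S → negative
  Longitude: 173 + 27/60 + 55.3/3600 = 173.465361
  E ⇒ keep positive
Point 2:
  φ: split at 2 digits → 07° and 25.5014′; 7 + 25.5014/60 = 7.425023
  S ⇒ negate
  Lon: split at 3 digits → 016° and 39.70325′; 16 + 39.70325/60 = 16.661721
  E ⇒ keep positive
Point 3:
  φ: 27′ + 14.9″ = 27.24833′; 38 + 27.24833/60 = 38.454139
  S → negative
  Lon: 35° + 35/60 + 33.9/3600 = 35 + 0.583333 + 0.009417 = 35.592750
  hemisphere W, so the sign is −
Point 4:
  Lat: degrees = first 2 digits = 61, minutes = 41.91; 61 + 41.91/60 = 61.698500
  N → positive
  Lon: split at 3 digits → 077° and 33.6235′; 77 + 33.6235/60 = 77.560392
  W ⇒ negate
Point 5:
  φ: 89 + 18/60 + 19.76/3600 = 89.305489
  hemisphere S, so the sign is −
  λ: 179° + 22/60 + 38.42/3600 = 179 + 0.366667 + 0.010672 = 179.377339
  E ⇒ keep positive
Point 6:
  Latitude: degrees = first 2 digits = 38, minutes = 47.716; 38 + 47.716/60 = 38.795267
  S → negative
  Longitude: split at 3 digits → 095° and 22.5592′; 95 + 22.5592/60 = 95.375987
  W → negative

1. -89.19503, 173.46536
2. -7.42502, 16.66172
3. -38.45414, -35.59275
4. 61.69850, -77.56039
5. -89.30549, 179.37734
6. -38.79527, -95.37599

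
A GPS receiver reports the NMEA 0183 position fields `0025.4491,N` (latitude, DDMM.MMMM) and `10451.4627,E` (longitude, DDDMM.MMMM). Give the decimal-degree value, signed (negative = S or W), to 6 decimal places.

0.424152, 104.857712

φ: split at 2 digits → 00° and 25.4491′; 0 + 25.4491/60 = 0.4241517
N ⇒ keep positive
Lon: split at 3 digits → 104° and 51.4627′; 104 + 51.4627/60 = 104.8577117
E → positive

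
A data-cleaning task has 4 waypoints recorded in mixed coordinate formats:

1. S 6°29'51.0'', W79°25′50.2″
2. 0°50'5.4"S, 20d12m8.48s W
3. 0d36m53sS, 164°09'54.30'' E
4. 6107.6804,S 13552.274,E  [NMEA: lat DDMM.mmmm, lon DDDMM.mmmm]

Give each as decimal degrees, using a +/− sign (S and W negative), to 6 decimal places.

Point 1:
  φ: 29′ + 51″ = 29.85000′; 6 + 29.85000/60 = 6.4975000
  S → negative
  Longitude: 25′ + 50.2″ = 25.83667′; 79 + 25.83667/60 = 79.4306111
  hemisphere W, so the sign is −
Point 2:
  Latitude: 0 + 50/60 + 5.4/3600 = 0.8348333
  S → negative
  Lon: 20 + 12/60 + 8.48/3600 = 20.2023556
  W ⇒ negate
Point 3:
  Latitude: 0° + 36/60 + 53/3600 = 0 + 0.600000 + 0.014722 = 0.6147222
  S ⇒ negate
  Longitude: 164° + 9/60 + 54.3/3600 = 164 + 0.150000 + 0.015083 = 164.1650833
  E ⇒ keep positive
Point 4:
  φ: degrees = first 2 digits = 61, minutes = 7.6804; 61 + 7.6804/60 = 61.1280067
  hemisphere S, so the sign is −
  λ: degrees = first 3 digits = 135, minutes = 52.274; 135 + 52.274/60 = 135.8712333
  E → positive

1. -6.497500, -79.430611
2. -0.834833, -20.202356
3. -0.614722, 164.165083
4. -61.128007, 135.871233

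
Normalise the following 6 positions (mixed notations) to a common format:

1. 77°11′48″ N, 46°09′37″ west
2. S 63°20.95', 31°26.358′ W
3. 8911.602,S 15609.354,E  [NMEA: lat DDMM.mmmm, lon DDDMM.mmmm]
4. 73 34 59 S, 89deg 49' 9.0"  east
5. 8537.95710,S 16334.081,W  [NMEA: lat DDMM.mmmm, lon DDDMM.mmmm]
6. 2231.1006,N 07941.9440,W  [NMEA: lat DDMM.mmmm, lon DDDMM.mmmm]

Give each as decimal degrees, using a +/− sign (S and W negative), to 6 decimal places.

1. 77.196667, -46.160278
2. -63.349167, -31.439300
3. -89.193367, 156.155900
4. -73.583056, 89.819167
5. -85.632618, -163.568017
6. 22.518343, -79.699067

Point 1:
  Latitude: 77 + 11/60 + 48/3600 = 77.1966667
  N → positive
  Lon: 9′ + 37″ = 9.61667′; 46 + 9.61667/60 = 46.1602778
  hemisphere W, so the sign is −
Point 2:
  Latitude: 63 + 20.95/60 = 63.3491667
  S → negative
  Longitude: 31 + 26.358/60 = 31.4393000
  W ⇒ negate
Point 3:
  Lat: degrees = first 2 digits = 89, minutes = 11.602; 89 + 11.602/60 = 89.1933667
  S → negative
  Longitude: degrees = first 3 digits = 156, minutes = 9.354; 156 + 9.354/60 = 156.1559000
  E → positive
Point 4:
  Lat: 34′ + 59″ = 34.98333′; 73 + 34.98333/60 = 73.5830556
  S → negative
  Lon: 89° + 49/60 + 9/3600 = 89 + 0.816667 + 0.002500 = 89.8191667
  E ⇒ keep positive
Point 5:
  Lat: split at 2 digits → 85° and 37.9571′; 85 + 37.9571/60 = 85.6326183
  S ⇒ negate
  Longitude: split at 3 digits → 163° and 34.081′; 163 + 34.081/60 = 163.5680167
  W → negative
Point 6:
  Latitude: split at 2 digits → 22° and 31.1006′; 22 + 31.1006/60 = 22.5183433
  N ⇒ keep positive
  Longitude: degrees = first 3 digits = 79, minutes = 41.944; 79 + 41.944/60 = 79.6990667
  hemisphere W, so the sign is −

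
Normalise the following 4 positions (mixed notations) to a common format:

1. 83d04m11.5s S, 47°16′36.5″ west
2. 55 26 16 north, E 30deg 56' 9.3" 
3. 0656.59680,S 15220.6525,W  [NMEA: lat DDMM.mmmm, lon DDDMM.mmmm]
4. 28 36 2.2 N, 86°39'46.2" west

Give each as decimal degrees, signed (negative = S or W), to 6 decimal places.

1. -83.069861, -47.276806
2. 55.437778, 30.935917
3. -6.943280, -152.344208
4. 28.600611, -86.662833

Point 1:
  Latitude: 83° + 4/60 + 11.5/3600 = 83 + 0.066667 + 0.003194 = 83.0698611
  hemisphere S, so the sign is −
  λ: 16′ + 36.5″ = 16.60833′; 47 + 16.60833/60 = 47.2768056
  hemisphere W, so the sign is −
Point 2:
  Latitude: 26′ + 16″ = 26.26667′; 55 + 26.26667/60 = 55.4377778
  N ⇒ keep positive
  Longitude: 30° + 56/60 + 9.3/3600 = 30 + 0.933333 + 0.002583 = 30.9359167
  E → positive
Point 3:
  Lat: split at 2 digits → 06° and 56.5968′; 6 + 56.5968/60 = 6.9432800
  S → negative
  λ: split at 3 digits → 152° and 20.6525′; 152 + 20.6525/60 = 152.3442083
  hemisphere W, so the sign is −
Point 4:
  Lat: 28° + 36/60 + 2.2/3600 = 28 + 0.600000 + 0.000611 = 28.6006111
  N ⇒ keep positive
  Longitude: 86 + 39/60 + 46.2/3600 = 86.6628333
  hemisphere W, so the sign is −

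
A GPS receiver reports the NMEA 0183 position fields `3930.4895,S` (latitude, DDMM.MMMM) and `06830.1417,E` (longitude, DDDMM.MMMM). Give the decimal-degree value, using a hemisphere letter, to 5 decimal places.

Latitude: degrees = first 2 digits = 39, minutes = 30.4895; 39 + 30.4895/60 = 39.508158
Lon: degrees = first 3 digits = 68, minutes = 30.1417; 68 + 30.1417/60 = 68.502362

39.50816° S, 68.50236° E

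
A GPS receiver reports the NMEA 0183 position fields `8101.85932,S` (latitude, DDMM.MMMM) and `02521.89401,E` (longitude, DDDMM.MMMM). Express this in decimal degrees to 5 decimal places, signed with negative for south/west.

-81.03099, 25.36490

Lat: split at 2 digits → 81° and 1.85932′; 81 + 1.85932/60 = 81.030989
S → negative
Lon: split at 3 digits → 025° and 21.89401′; 25 + 21.89401/60 = 25.364900
E → positive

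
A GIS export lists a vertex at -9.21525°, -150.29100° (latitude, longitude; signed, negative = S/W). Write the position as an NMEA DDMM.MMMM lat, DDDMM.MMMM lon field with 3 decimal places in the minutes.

0912.915,S / 15017.460,W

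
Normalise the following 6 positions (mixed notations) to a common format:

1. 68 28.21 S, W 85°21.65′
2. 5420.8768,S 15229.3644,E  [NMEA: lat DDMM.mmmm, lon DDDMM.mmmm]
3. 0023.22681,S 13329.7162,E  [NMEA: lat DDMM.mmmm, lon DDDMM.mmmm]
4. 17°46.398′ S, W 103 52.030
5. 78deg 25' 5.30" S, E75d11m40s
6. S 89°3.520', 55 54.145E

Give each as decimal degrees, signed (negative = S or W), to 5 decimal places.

Point 1:
  φ: 28.21′ = 0.470167°; total 68.470167
  S ⇒ negate
  Lon: 21.65′ = 0.360833°; total 85.360833
  hemisphere W, so the sign is −
Point 2:
  Latitude: split at 2 digits → 54° and 20.8768′; 54 + 20.8768/60 = 54.347947
  S ⇒ negate
  Lon: degrees = first 3 digits = 152, minutes = 29.3644; 152 + 29.3644/60 = 152.489407
  E ⇒ keep positive
Point 3:
  Latitude: split at 2 digits → 00° and 23.22681′; 0 + 23.22681/60 = 0.387114
  S ⇒ negate
  Lon: degrees = first 3 digits = 133, minutes = 29.7162; 133 + 29.7162/60 = 133.495270
  E → positive
Point 4:
  Latitude: 17 + 46.398/60 = 17.773300
  S ⇒ negate
  Lon: 103 + 52.03/60 = 103.867167
  hemisphere W, so the sign is −
Point 5:
  Lat: 78 + 25/60 + 5.3/3600 = 78.418139
  hemisphere S, so the sign is −
  Longitude: 75 + 11/60 + 40/3600 = 75.194444
  E → positive
Point 6:
  Lat: 89 + 3.52/60 = 89.058667
  S ⇒ negate
  Longitude: 55 + 54.145/60 = 55.902417
  E ⇒ keep positive

1. -68.47017, -85.36083
2. -54.34795, 152.48941
3. -0.38711, 133.49527
4. -17.77330, -103.86717
5. -78.41814, 75.19444
6. -89.05867, 55.90242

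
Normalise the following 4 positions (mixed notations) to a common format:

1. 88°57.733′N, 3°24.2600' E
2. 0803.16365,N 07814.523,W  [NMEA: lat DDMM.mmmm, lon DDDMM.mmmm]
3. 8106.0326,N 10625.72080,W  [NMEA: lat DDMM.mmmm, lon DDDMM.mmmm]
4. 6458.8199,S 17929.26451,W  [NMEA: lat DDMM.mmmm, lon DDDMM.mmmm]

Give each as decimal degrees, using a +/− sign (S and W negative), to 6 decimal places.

Point 1:
  φ: 57.733′ = 0.962217°; total 88.9622167
  N ⇒ keep positive
  Longitude: 3 + 24.26/60 = 3.4043333
  E → positive
Point 2:
  Lat: split at 2 digits → 08° and 3.16365′; 8 + 3.16365/60 = 8.0527275
  N → positive
  Lon: split at 3 digits → 078° and 14.523′; 78 + 14.523/60 = 78.2420500
  hemisphere W, so the sign is −
Point 3:
  Lat: degrees = first 2 digits = 81, minutes = 6.0326; 81 + 6.0326/60 = 81.1005433
  N ⇒ keep positive
  Lon: split at 3 digits → 106° and 25.7208′; 106 + 25.7208/60 = 106.4286800
  W → negative
Point 4:
  Latitude: split at 2 digits → 64° and 58.8199′; 64 + 58.8199/60 = 64.9803317
  S ⇒ negate
  Longitude: degrees = first 3 digits = 179, minutes = 29.26451; 179 + 29.26451/60 = 179.4877418
  W → negative

1. 88.962217, 3.404333
2. 8.052728, -78.242050
3. 81.100543, -106.428680
4. -64.980332, -179.487742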